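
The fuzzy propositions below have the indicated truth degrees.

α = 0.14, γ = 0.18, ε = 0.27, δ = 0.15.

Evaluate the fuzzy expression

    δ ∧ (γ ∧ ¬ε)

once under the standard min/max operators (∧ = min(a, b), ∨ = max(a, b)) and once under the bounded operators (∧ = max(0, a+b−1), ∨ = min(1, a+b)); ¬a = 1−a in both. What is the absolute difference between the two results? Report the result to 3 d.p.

Under standard min/max:
  ¬ε = 1 − 0.27 = 0.73
  γ ∧ ¬ε = min(a, b) on (0.18, 0.73) = 0.18
  δ ∧ (γ ∧ ¬ε) = min(a, b) on (0.15, 0.18) = 0.15
  → value = 0.1500
Under bounded:
  ¬ε = 1 − 0.27 = 0.73
  γ ∧ ¬ε = max(0, a+b−1) on (0.18, 0.73) = 0.00
  δ ∧ (γ ∧ ¬ε) = max(0, a+b−1) on (0.15, 0.00) = 0.00
  → value = 0.0000
|0.1500 − 0.0000| = 0.150

0.150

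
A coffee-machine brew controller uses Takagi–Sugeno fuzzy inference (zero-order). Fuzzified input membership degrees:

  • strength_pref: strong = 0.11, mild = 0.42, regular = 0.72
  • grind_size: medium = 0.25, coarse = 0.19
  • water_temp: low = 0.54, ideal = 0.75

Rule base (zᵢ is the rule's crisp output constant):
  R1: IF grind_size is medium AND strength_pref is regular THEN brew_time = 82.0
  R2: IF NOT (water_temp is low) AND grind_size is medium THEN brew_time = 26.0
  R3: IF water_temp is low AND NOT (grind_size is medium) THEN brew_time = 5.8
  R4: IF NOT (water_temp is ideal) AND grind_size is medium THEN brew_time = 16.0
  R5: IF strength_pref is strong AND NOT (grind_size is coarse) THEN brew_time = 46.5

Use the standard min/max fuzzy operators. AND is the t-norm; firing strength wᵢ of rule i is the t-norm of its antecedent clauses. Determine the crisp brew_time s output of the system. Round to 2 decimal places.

R1 (z=82.0): medium=0.25, regular=0.72; AND[min(a, b)] → w = 0.25
R2 (z=26.0): ¬low=1−0.54=0.46, medium=0.25; AND[min(a, b)] → w = 0.25
R3 (z=5.8): low=0.54, ¬medium=1−0.25=0.75; AND[min(a, b)] → w = 0.54
R4 (z=16.0): ¬ideal=1−0.75=0.25, medium=0.25; AND[min(a, b)] → w = 0.25
R5 (z=46.5): strong=0.11, ¬coarse=1−0.19=0.81; AND[min(a, b)] → w = 0.11
Weighted average = (0.25·82.0 + 0.25·26.0 + 0.54·5.8 + 0.25·16.0 + 0.11·46.5) / (0.25 + 0.25 + 0.54 + 0.25 + 0.11)
  = 39.2470 / 1.4000 = 28.03

28.03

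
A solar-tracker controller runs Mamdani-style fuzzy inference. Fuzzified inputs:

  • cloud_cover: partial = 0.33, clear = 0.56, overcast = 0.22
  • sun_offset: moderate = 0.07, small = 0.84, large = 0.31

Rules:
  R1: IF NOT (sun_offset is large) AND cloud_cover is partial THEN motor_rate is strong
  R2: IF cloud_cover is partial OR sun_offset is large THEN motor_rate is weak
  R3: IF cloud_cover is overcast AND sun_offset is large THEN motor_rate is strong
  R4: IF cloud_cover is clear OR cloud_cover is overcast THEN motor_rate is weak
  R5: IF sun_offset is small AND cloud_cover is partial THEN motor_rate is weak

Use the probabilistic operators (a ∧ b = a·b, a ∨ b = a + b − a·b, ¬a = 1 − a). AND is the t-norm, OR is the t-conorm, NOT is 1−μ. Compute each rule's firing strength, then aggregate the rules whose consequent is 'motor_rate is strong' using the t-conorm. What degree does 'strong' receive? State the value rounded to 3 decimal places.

0.280

R1: ¬large=1−0.31=0.69, partial=0.33; AND[a·b] → w = 0.2277
R2: partial=0.33, large=0.31; OR[a + b − a·b] → w = 0.5377
R3: overcast=0.22, large=0.31; AND[a·b] → w = 0.0682
R4: clear=0.56, overcast=0.22; OR[a + b − a·b] → w = 0.6568
R5: small=0.84, partial=0.33; AND[a·b] → w = 0.2772
Rules with consequent 'strong': {R1, R3} → strengths 0.2277, 0.0682
Aggregate via t-conorm [a + b − a·b]: 0.2804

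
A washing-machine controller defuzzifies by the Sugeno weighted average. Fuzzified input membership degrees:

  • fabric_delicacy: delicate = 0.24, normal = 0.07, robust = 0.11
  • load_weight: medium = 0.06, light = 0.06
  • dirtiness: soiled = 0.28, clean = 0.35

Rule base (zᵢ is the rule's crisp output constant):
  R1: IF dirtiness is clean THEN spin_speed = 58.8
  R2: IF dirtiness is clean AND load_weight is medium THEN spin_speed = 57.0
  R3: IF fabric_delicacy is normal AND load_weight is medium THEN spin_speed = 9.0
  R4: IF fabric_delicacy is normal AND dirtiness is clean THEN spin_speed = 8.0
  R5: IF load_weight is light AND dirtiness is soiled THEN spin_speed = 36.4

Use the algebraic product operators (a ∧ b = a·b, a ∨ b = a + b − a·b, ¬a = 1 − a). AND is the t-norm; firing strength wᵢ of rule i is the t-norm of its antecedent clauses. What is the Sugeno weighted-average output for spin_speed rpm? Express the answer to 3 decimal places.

R1 (z=58.8): clean=0.35 → w = 0.3500
R2 (z=57.0): clean=0.35, medium=0.06; AND[a·b] → w = 0.0210
R3 (z=9.0): normal=0.07, medium=0.06; AND[a·b] → w = 0.0042
R4 (z=8.0): normal=0.07, clean=0.35; AND[a·b] → w = 0.0245
R5 (z=36.4): light=0.06, soiled=0.28; AND[a·b] → w = 0.0168
Weighted average = (0.3500·58.8 + 0.0210·57.0 + 0.0042·9.0 + 0.0245·8.0 + 0.0168·36.4) / (0.3500 + 0.0210 + 0.0042 + 0.0245 + 0.0168)
  = 22.6223 / 0.4165 = 54.315

54.315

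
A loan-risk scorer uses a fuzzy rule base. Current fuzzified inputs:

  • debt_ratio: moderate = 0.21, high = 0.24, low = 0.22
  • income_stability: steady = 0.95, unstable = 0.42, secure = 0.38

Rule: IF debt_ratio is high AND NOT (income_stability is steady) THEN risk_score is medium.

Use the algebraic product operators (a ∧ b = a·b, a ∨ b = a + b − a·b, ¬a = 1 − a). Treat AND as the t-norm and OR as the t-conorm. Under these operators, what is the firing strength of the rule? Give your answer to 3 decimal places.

0.012

firing strength: high=0.24, ¬steady=1−0.95=0.05; AND[a·b] → w = 0.0120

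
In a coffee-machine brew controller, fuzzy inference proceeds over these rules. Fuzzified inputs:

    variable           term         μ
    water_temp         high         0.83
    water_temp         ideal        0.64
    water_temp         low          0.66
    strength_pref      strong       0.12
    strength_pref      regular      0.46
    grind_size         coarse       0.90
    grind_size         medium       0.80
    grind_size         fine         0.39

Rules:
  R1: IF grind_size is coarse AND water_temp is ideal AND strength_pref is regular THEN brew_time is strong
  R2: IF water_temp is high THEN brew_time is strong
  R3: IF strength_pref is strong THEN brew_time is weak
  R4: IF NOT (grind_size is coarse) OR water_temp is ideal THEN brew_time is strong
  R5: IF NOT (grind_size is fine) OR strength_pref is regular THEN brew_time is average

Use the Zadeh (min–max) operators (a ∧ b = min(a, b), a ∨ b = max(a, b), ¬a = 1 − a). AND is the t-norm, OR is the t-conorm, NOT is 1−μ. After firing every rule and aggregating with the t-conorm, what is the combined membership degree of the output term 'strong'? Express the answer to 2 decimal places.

0.83

R1: coarse=0.90, ideal=0.64, regular=0.46; AND[min(a, b)] → w = 0.46
R2: high=0.83 → w = 0.83
R3: strong=0.12 → w = 0.12
R4: ¬coarse=1−0.90=0.10, ideal=0.64; OR[max(a, b)] → w = 0.64
R5: ¬fine=1−0.39=0.61, regular=0.46; OR[max(a, b)] → w = 0.61
Rules with consequent 'strong': {R1, R2, R4} → strengths 0.46, 0.83, 0.64
Aggregate via t-conorm [max(a, b)]: 0.83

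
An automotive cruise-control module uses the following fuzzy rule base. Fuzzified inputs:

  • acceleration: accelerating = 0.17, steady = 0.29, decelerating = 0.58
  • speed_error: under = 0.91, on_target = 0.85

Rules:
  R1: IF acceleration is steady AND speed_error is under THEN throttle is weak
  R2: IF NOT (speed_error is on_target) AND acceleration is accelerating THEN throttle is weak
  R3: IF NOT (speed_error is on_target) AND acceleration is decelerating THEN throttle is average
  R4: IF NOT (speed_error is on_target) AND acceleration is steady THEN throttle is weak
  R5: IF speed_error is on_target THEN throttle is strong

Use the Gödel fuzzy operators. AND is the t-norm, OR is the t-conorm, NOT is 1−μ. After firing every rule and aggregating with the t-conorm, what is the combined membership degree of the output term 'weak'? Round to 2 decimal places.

0.29

R1: steady=0.29, under=0.91; AND[min(a, b)] → w = 0.29
R2: ¬on_target=1−0.85=0.15, accelerating=0.17; AND[min(a, b)] → w = 0.15
R3: ¬on_target=1−0.85=0.15, decelerating=0.58; AND[min(a, b)] → w = 0.15
R4: ¬on_target=1−0.85=0.15, steady=0.29; AND[min(a, b)] → w = 0.15
R5: on_target=0.85 → w = 0.85
Rules with consequent 'weak': {R1, R2, R4} → strengths 0.29, 0.15, 0.15
Aggregate via t-conorm [max(a, b)]: 0.29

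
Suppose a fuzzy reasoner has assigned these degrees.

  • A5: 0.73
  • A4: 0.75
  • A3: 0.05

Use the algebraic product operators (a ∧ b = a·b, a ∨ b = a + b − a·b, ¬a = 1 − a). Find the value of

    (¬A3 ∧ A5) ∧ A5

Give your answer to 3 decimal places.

¬A3 = 1 − 0.0500 = 0.9500
¬A3 ∧ A5 = a·b on (0.9500, 0.7300) = 0.6935
(¬A3 ∧ A5) ∧ A5 = a·b on (0.6935, 0.7300) = 0.5063

0.506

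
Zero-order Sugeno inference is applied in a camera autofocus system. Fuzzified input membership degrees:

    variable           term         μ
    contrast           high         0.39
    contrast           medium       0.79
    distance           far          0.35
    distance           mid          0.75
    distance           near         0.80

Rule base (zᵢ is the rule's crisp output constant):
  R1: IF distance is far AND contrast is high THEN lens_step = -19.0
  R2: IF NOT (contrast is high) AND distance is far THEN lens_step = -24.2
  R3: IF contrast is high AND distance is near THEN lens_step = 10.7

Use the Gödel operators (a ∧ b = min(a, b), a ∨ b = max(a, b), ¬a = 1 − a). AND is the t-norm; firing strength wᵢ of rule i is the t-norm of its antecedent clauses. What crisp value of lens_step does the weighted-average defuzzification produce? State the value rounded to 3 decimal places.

R1 (z=-19.0): far=0.35, high=0.39; AND[min(a, b)] → w = 0.35
R2 (z=-24.2): ¬high=1−0.39=0.61, far=0.35; AND[min(a, b)] → w = 0.35
R3 (z=10.7): high=0.39, near=0.80; AND[min(a, b)] → w = 0.39
Weighted average = (0.35·-19.0 + 0.35·-24.2 + 0.39·10.7) / (0.35 + 0.35 + 0.39)
  = -10.9470 / 1.0900 = -10.043

-10.043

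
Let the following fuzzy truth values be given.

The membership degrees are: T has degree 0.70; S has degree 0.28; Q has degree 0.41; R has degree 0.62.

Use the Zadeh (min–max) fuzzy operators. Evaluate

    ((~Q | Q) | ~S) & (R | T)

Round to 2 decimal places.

~Q = 1 − 0.41 = 0.59
~Q | Q = max(a, b) on (0.59, 0.41) = 0.59
~S = 1 − 0.28 = 0.72
(~Q | Q) | ~S = max(a, b) on (0.59, 0.72) = 0.72
R | T = max(a, b) on (0.62, 0.70) = 0.70
((~Q | Q) | ~S) & (R | T) = min(a, b) on (0.72, 0.70) = 0.70

0.70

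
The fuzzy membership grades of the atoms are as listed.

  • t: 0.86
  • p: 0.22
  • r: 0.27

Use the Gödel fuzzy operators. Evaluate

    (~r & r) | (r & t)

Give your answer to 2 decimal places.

~r = 1 − 0.27 = 0.73
~r & r = min(a, b) on (0.73, 0.27) = 0.27
r & t = min(a, b) on (0.27, 0.86) = 0.27
(~r & r) | (r & t) = max(a, b) on (0.27, 0.27) = 0.27

0.27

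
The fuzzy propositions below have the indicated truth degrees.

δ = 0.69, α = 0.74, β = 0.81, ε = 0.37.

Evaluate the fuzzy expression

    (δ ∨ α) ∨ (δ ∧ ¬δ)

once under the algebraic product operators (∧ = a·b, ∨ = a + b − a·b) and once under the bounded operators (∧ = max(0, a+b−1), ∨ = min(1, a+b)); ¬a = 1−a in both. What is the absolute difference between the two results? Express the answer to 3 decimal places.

Under algebraic product:
  δ ∨ α = a + b − a·b on (0.6900, 0.7400) = 0.9194
  ¬δ = 1 − 0.6900 = 0.3100
  δ ∧ ¬δ = a·b on (0.6900, 0.3100) = 0.2139
  (δ ∨ α) ∨ (δ ∧ ¬δ) = a + b − a·b on (0.9194, 0.2139) = 0.9366
  → value = 0.9366
Under bounded:
  δ ∨ α = min(1, a+b) on (0.69, 0.74) = 1.00
  ¬δ = 1 − 0.69 = 0.31
  δ ∧ ¬δ = max(0, a+b−1) on (0.69, 0.31) = 0.00
  (δ ∨ α) ∨ (δ ∧ ¬δ) = min(1, a+b) on (1.00, 0.00) = 1.00
  → value = 1.0000
|0.9366 − 1.0000| = 0.063

0.063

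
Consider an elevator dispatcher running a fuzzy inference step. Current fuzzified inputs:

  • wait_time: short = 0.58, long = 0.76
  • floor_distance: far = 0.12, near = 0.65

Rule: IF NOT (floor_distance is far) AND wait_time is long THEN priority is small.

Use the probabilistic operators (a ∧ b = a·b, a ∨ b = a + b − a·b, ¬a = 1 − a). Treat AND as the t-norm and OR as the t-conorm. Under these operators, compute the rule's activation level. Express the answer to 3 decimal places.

0.669

firing strength: ¬far=1−0.12=0.88, long=0.76; AND[a·b] → w = 0.6688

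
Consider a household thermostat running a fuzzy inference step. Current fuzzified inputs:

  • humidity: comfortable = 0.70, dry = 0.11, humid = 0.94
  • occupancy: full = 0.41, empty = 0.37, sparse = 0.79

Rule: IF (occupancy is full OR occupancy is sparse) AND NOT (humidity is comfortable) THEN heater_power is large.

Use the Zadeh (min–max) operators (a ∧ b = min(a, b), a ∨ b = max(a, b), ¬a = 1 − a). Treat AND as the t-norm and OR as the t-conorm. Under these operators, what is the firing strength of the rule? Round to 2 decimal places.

0.30

firing strength: (full=0.41 OR sparse=0.79) = 0.79; AND[min(a, b)] with ¬comfortable=1−0.70=0.30 → w = 0.30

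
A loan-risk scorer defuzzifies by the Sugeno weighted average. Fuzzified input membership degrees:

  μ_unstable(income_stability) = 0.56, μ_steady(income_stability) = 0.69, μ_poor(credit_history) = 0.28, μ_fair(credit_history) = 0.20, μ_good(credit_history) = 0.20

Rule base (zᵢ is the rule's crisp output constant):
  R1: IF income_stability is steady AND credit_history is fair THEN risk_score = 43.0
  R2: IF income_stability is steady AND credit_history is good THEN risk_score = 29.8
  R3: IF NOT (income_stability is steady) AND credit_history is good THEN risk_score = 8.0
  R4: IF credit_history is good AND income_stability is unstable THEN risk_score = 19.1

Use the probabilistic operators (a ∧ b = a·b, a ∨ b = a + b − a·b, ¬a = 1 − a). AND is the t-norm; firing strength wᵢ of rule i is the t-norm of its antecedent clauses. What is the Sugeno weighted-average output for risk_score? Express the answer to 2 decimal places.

R1 (z=43.0): steady=0.69, fair=0.20; AND[a·b] → w = 0.1380
R2 (z=29.8): steady=0.69, good=0.20; AND[a·b] → w = 0.1380
R3 (z=8.0): ¬steady=1−0.69=0.31, good=0.20; AND[a·b] → w = 0.0620
R4 (z=19.1): good=0.20, unstable=0.56; AND[a·b] → w = 0.1120
Weighted average = (0.1380·43.0 + 0.1380·29.8 + 0.0620·8.0 + 0.1120·19.1) / (0.1380 + 0.1380 + 0.0620 + 0.1120)
  = 12.6816 / 0.4500 = 28.18

28.18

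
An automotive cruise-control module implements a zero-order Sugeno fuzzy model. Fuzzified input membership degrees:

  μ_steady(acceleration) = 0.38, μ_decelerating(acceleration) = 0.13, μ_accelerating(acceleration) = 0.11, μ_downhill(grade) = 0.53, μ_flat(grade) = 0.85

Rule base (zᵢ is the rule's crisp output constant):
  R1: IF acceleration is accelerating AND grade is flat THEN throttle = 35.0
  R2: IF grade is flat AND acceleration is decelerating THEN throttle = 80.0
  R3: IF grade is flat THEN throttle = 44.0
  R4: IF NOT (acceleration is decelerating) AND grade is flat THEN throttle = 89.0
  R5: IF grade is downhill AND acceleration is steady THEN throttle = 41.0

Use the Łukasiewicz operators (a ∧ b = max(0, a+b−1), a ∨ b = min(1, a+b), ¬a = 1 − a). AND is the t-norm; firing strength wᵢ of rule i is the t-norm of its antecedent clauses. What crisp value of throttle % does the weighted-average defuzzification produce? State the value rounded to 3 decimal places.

64.637

R1 (z=35.0): accelerating=0.11, flat=0.85; AND[max(0, a+b−1)] → w = 0.00
R2 (z=80.0): flat=0.85, decelerating=0.13; AND[max(0, a+b−1)] → w = 0.00
R3 (z=44.0): flat=0.85 → w = 0.85
R4 (z=89.0): ¬decelerating=1−0.13=0.87, flat=0.85; AND[max(0, a+b−1)] → w = 0.72
R5 (z=41.0): downhill=0.53, steady=0.38; AND[max(0, a+b−1)] → w = 0.00
Weighted average = (0.00·35.0 + 0.00·80.0 + 0.85·44.0 + 0.72·89.0 + 0.00·41.0) / (0.00 + 0.00 + 0.85 + 0.72 + 0.00)
  = 101.4800 / 1.5700 = 64.637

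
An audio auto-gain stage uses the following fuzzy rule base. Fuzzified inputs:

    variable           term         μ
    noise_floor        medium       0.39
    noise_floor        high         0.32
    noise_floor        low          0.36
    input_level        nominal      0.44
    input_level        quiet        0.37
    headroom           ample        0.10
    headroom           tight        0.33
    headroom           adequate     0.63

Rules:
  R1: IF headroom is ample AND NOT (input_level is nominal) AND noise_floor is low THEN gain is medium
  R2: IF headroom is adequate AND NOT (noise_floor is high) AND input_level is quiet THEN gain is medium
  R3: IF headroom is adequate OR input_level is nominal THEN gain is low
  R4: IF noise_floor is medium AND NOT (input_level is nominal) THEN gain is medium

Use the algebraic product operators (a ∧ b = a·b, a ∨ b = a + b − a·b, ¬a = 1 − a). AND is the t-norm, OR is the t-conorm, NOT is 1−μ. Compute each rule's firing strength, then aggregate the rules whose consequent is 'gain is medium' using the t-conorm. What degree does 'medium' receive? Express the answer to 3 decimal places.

0.356

R1: ample=0.10, ¬nominal=1−0.44=0.56, low=0.36; AND[a·b] → w = 0.0202
R2: adequate=0.63, ¬high=1−0.32=0.68, quiet=0.37; AND[a·b] → w = 0.1585
R3: adequate=0.63, nominal=0.44; OR[a + b − a·b] → w = 0.7928
R4: medium=0.39, ¬nominal=1−0.44=0.56; AND[a·b] → w = 0.2184
Rules with consequent 'medium': {R1, R2, R4} → strengths 0.0202, 0.1585, 0.2184
Aggregate via t-conorm [a + b − a·b]: 0.3555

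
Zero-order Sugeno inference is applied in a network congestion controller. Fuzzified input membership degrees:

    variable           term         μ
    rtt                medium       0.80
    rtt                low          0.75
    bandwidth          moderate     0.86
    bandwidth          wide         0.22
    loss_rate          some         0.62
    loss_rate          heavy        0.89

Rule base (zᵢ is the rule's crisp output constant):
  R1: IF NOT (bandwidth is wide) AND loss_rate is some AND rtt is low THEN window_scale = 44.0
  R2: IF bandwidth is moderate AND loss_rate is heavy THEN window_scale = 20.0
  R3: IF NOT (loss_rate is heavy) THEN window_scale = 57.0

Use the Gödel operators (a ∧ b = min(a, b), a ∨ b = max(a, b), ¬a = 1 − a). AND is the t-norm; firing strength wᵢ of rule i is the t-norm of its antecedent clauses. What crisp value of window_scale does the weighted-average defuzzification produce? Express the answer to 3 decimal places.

31.918

R1 (z=44.0): ¬wide=1−0.22=0.78, some=0.62, low=0.75; AND[min(a, b)] → w = 0.62
R2 (z=20.0): moderate=0.86, heavy=0.89; AND[min(a, b)] → w = 0.86
R3 (z=57.0): ¬heavy=1−0.89=0.11 → w = 0.11
Weighted average = (0.62·44.0 + 0.86·20.0 + 0.11·57.0) / (0.62 + 0.86 + 0.11)
  = 50.7500 / 1.5900 = 31.918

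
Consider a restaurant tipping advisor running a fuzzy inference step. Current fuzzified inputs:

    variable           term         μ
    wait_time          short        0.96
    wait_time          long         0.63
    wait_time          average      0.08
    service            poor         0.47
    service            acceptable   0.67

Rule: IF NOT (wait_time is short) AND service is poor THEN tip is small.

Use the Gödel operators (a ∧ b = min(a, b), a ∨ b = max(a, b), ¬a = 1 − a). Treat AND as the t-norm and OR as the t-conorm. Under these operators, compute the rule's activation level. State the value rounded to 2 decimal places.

0.04

firing strength: ¬short=1−0.96=0.04, poor=0.47; AND[min(a, b)] → w = 0.04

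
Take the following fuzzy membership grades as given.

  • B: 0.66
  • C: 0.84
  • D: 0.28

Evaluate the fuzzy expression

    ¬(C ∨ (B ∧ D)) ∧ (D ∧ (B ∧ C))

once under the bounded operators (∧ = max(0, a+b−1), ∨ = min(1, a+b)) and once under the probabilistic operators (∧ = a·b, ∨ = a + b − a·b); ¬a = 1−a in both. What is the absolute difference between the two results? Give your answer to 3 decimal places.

0.020

Under bounded:
  B ∧ D = max(0, a+b−1) on (0.66, 0.28) = 0.00
  C ∨ (B ∧ D) = min(1, a+b) on (0.84, 0.00) = 0.84
  ¬(C ∨ (B ∧ D)) = 1 − 0.84 = 0.16
  B ∧ C = max(0, a+b−1) on (0.66, 0.84) = 0.50
  D ∧ (B ∧ C) = max(0, a+b−1) on (0.28, 0.50) = 0.00
  ¬(C ∨ (B ∧ D)) ∧ (D ∧ (B ∧ C)) = max(0, a+b−1) on (0.16, 0.00) = 0.00
  → value = 0.0000
Under probabilistic:
  B ∧ D = a·b on (0.6600, 0.2800) = 0.1848
  C ∨ (B ∧ D) = a + b − a·b on (0.8400, 0.1848) = 0.8696
  ¬(C ∨ (B ∧ D)) = 1 − 0.8696 = 0.1304
  B ∧ C = a·b on (0.6600, 0.8400) = 0.5544
  D ∧ (B ∧ C) = a·b on (0.2800, 0.5544) = 0.1552
  ¬(C ∨ (B ∧ D)) ∧ (D ∧ (B ∧ C)) = a·b on (0.1304, 0.1552) = 0.0202
  → value = 0.0202
|0.0000 − 0.0202| = 0.020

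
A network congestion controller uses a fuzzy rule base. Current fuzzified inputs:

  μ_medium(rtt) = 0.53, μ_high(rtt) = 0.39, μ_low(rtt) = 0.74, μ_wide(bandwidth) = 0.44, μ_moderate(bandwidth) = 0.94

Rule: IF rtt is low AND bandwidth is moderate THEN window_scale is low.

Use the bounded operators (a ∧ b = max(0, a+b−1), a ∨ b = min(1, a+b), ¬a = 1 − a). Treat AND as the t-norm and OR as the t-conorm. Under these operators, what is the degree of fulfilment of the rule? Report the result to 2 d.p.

0.68

firing strength: low=0.74, moderate=0.94; AND[max(0, a+b−1)] → w = 0.68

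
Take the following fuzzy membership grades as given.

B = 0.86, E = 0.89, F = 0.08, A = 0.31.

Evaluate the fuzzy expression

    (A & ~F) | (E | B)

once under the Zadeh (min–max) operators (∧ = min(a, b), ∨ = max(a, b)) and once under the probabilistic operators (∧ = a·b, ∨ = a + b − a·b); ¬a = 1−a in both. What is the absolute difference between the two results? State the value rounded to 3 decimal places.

Under Zadeh (min–max):
  ~F = 1 − 0.08 = 0.92
  A & ~F = min(a, b) on (0.31, 0.92) = 0.31
  E | B = max(a, b) on (0.89, 0.86) = 0.89
  (A & ~F) | (E | B) = max(a, b) on (0.31, 0.89) = 0.89
  → value = 0.8900
Under probabilistic:
  ~F = 1 − 0.0800 = 0.9200
  A & ~F = a·b on (0.3100, 0.9200) = 0.2852
  E | B = a + b − a·b on (0.8900, 0.8600) = 0.9846
  (A & ~F) | (E | B) = a + b − a·b on (0.2852, 0.9846) = 0.9890
  → value = 0.9890
|0.8900 − 0.9890| = 0.099

0.099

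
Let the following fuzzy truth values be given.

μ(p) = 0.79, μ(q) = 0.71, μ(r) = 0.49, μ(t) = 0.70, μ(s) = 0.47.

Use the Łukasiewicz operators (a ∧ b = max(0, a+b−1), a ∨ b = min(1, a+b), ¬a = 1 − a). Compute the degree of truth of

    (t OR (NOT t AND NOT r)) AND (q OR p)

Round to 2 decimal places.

0.70

NOT t = 1 − 0.70 = 0.30
NOT r = 1 − 0.49 = 0.51
NOT t AND NOT r = max(0, a+b−1) on (0.30, 0.51) = 0.00
t OR (NOT t AND NOT r) = min(1, a+b) on (0.70, 0.00) = 0.70
q OR p = min(1, a+b) on (0.71, 0.79) = 1.00
(t OR (NOT t AND NOT r)) AND (q OR p) = max(0, a+b−1) on (0.70, 1.00) = 0.70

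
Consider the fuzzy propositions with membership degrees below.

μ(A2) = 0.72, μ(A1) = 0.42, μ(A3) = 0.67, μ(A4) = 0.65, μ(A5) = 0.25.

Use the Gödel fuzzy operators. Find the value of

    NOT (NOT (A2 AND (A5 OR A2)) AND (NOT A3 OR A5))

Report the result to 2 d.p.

0.72

A5 OR A2 = max(a, b) on (0.25, 0.72) = 0.72
A2 AND (A5 OR A2) = min(a, b) on (0.72, 0.72) = 0.72
NOT (A2 AND (A5 OR A2)) = 1 − 0.72 = 0.28
NOT A3 = 1 − 0.67 = 0.33
NOT A3 OR A5 = max(a, b) on (0.33, 0.25) = 0.33
NOT (A2 AND (A5 OR A2)) AND (NOT A3 OR A5) = min(a, b) on (0.28, 0.33) = 0.28
NOT (NOT (A2 AND (A5 OR A2)) AND (NOT A3 OR A5)) = 1 − 0.28 = 0.72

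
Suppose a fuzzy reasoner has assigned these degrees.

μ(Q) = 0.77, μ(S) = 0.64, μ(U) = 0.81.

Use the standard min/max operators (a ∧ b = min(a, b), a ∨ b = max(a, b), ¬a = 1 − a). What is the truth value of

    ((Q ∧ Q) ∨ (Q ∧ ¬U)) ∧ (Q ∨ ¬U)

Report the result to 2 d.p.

0.77

Q ∧ Q = min(a, b) on (0.77, 0.77) = 0.77
¬U = 1 − 0.81 = 0.19
Q ∧ ¬U = min(a, b) on (0.77, 0.19) = 0.19
(Q ∧ Q) ∨ (Q ∧ ¬U) = max(a, b) on (0.77, 0.19) = 0.77
¬U = 1 − 0.81 = 0.19
Q ∨ ¬U = max(a, b) on (0.77, 0.19) = 0.77
((Q ∧ Q) ∨ (Q ∧ ¬U)) ∧ (Q ∨ ¬U) = min(a, b) on (0.77, 0.77) = 0.77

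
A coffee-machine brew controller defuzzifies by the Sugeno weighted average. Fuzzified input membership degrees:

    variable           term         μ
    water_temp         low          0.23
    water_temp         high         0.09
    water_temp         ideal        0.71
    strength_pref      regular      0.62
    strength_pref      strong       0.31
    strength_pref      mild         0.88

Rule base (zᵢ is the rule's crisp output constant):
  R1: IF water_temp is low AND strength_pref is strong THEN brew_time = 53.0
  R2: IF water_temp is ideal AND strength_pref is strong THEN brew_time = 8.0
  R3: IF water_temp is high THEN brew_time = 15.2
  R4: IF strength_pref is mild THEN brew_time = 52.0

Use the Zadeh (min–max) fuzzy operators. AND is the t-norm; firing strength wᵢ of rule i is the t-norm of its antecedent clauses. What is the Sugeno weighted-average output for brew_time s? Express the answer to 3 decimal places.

R1 (z=53.0): low=0.23, strong=0.31; AND[min(a, b)] → w = 0.23
R2 (z=8.0): ideal=0.71, strong=0.31; AND[min(a, b)] → w = 0.31
R3 (z=15.2): high=0.09 → w = 0.09
R4 (z=52.0): mild=0.88 → w = 0.88
Weighted average = (0.23·53.0 + 0.31·8.0 + 0.09·15.2 + 0.88·52.0) / (0.23 + 0.31 + 0.09 + 0.88)
  = 61.7980 / 1.5100 = 40.926

40.926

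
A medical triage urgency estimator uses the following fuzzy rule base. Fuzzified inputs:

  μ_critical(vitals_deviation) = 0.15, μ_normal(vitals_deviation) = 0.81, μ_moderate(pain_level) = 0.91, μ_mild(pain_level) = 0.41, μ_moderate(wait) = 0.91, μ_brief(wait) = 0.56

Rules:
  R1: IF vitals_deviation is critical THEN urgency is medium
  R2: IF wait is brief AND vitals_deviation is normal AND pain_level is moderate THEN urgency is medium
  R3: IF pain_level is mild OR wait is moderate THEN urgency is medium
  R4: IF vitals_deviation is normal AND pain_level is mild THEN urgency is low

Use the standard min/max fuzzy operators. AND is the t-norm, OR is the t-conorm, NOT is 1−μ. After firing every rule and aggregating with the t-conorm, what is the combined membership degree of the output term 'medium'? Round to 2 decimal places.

0.91

R1: critical=0.15 → w = 0.15
R2: brief=0.56, normal=0.81, moderate=0.91; AND[min(a, b)] → w = 0.56
R3: mild=0.41, moderate=0.91; OR[max(a, b)] → w = 0.91
R4: normal=0.81, mild=0.41; AND[min(a, b)] → w = 0.41
Rules with consequent 'medium': {R1, R2, R3} → strengths 0.15, 0.56, 0.91
Aggregate via t-conorm [max(a, b)]: 0.91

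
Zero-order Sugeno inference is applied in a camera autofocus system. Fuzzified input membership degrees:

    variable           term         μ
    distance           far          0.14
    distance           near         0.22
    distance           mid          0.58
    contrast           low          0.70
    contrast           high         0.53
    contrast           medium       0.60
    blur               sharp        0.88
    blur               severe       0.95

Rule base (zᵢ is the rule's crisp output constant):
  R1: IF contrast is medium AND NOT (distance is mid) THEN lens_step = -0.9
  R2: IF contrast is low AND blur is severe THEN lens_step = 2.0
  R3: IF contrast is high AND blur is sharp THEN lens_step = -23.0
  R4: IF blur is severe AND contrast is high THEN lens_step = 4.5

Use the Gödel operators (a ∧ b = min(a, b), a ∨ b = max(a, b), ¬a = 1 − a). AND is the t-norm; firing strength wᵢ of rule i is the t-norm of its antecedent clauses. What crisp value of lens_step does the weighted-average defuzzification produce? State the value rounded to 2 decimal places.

-4.03

R1 (z=-0.9): medium=0.60, ¬mid=1−0.58=0.42; AND[min(a, b)] → w = 0.42
R2 (z=2.0): low=0.70, severe=0.95; AND[min(a, b)] → w = 0.70
R3 (z=-23.0): high=0.53, sharp=0.88; AND[min(a, b)] → w = 0.53
R4 (z=4.5): severe=0.95, high=0.53; AND[min(a, b)] → w = 0.53
Weighted average = (0.42·-0.9 + 0.70·2.0 + 0.53·-23.0 + 0.53·4.5) / (0.42 + 0.70 + 0.53 + 0.53)
  = -8.7830 / 2.1800 = -4.03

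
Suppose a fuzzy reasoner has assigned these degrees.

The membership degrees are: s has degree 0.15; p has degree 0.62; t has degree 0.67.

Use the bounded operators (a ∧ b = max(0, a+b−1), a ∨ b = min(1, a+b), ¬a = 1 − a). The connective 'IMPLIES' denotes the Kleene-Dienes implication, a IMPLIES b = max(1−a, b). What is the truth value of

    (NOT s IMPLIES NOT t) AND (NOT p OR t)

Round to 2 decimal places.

NOT s = 1 − 0.15 = 0.85
NOT t = 1 − 0.67 = 0.33
NOT s IMPLIES NOT t  [Kleene-Dienes: max(1−a, b)] with a=0.85, b=0.33 → 0.33
NOT p = 1 − 0.62 = 0.38
NOT p OR t = min(1, a+b) on (0.38, 0.67) = 1.00
(NOT s IMPLIES NOT t) AND (NOT p OR t) = max(0, a+b−1) on (0.33, 1.00) = 0.33

0.33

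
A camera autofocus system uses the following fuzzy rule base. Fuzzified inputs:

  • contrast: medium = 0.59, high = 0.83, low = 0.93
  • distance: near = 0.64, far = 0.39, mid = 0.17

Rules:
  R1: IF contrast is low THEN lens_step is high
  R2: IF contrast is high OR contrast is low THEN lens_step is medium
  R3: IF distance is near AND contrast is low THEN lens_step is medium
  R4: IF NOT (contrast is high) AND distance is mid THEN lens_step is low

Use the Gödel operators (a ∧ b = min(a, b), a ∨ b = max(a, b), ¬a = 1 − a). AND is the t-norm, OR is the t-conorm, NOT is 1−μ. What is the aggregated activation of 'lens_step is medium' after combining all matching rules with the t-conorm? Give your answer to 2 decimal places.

R1: low=0.93 → w = 0.93
R2: high=0.83, low=0.93; OR[max(a, b)] → w = 0.93
R3: near=0.64, low=0.93; AND[min(a, b)] → w = 0.64
R4: ¬high=1−0.83=0.17, mid=0.17; AND[min(a, b)] → w = 0.17
Rules with consequent 'medium': {R2, R3} → strengths 0.93, 0.64
Aggregate via t-conorm [max(a, b)]: 0.93

0.93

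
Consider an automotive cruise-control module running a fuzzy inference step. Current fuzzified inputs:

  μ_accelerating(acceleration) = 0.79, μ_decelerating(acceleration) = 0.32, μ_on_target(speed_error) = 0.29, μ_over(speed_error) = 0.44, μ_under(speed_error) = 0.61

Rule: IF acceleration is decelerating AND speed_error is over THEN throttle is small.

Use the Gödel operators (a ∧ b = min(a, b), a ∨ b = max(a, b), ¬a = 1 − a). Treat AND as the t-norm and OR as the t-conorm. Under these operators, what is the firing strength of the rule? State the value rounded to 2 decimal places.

firing strength: decelerating=0.32, over=0.44; AND[min(a, b)] → w = 0.32

0.32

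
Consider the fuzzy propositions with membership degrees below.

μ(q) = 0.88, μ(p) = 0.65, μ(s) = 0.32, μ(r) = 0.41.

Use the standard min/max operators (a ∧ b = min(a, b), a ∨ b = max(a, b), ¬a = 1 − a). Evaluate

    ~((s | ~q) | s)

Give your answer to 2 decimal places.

~q = 1 − 0.88 = 0.12
s | ~q = max(a, b) on (0.32, 0.12) = 0.32
(s | ~q) | s = max(a, b) on (0.32, 0.32) = 0.32
~((s | ~q) | s) = 1 − 0.32 = 0.68

0.68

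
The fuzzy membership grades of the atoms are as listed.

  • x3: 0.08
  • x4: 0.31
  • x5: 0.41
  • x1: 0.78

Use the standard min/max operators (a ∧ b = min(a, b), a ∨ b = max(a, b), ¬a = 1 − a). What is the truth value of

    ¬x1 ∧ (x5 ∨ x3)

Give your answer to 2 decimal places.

0.22

¬x1 = 1 − 0.78 = 0.22
x5 ∨ x3 = max(a, b) on (0.41, 0.08) = 0.41
¬x1 ∧ (x5 ∨ x3) = min(a, b) on (0.22, 0.41) = 0.22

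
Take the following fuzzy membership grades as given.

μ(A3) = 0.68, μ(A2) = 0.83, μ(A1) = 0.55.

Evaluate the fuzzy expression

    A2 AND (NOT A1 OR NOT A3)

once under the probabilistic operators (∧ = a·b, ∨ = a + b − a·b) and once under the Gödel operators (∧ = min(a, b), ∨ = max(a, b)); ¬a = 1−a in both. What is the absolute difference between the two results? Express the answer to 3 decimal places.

Under probabilistic:
  NOT A1 = 1 − 0.5500 = 0.4500
  NOT A3 = 1 − 0.6800 = 0.3200
  NOT A1 OR NOT A3 = a + b − a·b on (0.4500, 0.3200) = 0.6260
  A2 AND (NOT A1 OR NOT A3) = a·b on (0.8300, 0.6260) = 0.5196
  → value = 0.5196
Under Gödel:
  NOT A1 = 1 − 0.55 = 0.45
  NOT A3 = 1 − 0.68 = 0.32
  NOT A1 OR NOT A3 = max(a, b) on (0.45, 0.32) = 0.45
  A2 AND (NOT A1 OR NOT A3) = min(a, b) on (0.83, 0.45) = 0.45
  → value = 0.4500
|0.5196 − 0.4500| = 0.070

0.070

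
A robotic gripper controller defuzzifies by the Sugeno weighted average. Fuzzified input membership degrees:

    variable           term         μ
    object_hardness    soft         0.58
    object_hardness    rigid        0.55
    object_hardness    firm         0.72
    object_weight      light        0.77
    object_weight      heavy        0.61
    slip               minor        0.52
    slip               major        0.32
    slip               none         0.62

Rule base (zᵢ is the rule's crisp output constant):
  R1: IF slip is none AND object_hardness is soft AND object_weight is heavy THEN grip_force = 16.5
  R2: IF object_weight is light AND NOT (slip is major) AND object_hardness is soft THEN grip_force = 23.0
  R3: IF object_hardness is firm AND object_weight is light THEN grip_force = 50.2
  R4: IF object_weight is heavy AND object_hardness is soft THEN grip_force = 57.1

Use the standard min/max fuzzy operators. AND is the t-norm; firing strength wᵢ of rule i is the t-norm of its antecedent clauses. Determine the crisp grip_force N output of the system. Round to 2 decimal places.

R1 (z=16.5): none=0.62, soft=0.58, heavy=0.61; AND[min(a, b)] → w = 0.58
R2 (z=23.0): light=0.77, ¬major=1−0.32=0.68, soft=0.58; AND[min(a, b)] → w = 0.58
R3 (z=50.2): firm=0.72, light=0.77; AND[min(a, b)] → w = 0.72
R4 (z=57.1): heavy=0.61, soft=0.58; AND[min(a, b)] → w = 0.58
Weighted average = (0.58·16.5 + 0.58·23.0 + 0.72·50.2 + 0.58·57.1) / (0.58 + 0.58 + 0.72 + 0.58)
  = 92.1720 / 2.4600 = 37.47

37.47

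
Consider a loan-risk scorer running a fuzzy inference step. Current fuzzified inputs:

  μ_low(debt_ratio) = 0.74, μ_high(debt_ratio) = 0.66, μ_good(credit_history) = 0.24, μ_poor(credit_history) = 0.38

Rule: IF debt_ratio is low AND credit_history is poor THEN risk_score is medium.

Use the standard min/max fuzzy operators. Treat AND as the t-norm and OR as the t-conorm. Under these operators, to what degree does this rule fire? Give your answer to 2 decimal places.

firing strength: low=0.74, poor=0.38; AND[min(a, b)] → w = 0.38

0.38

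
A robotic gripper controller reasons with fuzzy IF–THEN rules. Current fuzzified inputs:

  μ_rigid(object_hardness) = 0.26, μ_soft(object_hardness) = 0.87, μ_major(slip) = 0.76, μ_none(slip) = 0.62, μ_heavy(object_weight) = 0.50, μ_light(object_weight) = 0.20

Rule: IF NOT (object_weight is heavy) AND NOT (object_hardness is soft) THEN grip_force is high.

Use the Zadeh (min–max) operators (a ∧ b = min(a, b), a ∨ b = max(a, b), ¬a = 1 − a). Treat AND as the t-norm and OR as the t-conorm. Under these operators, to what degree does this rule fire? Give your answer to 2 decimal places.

0.13

firing strength: ¬heavy=1−0.50=0.50, ¬soft=1−0.87=0.13; AND[min(a, b)] → w = 0.13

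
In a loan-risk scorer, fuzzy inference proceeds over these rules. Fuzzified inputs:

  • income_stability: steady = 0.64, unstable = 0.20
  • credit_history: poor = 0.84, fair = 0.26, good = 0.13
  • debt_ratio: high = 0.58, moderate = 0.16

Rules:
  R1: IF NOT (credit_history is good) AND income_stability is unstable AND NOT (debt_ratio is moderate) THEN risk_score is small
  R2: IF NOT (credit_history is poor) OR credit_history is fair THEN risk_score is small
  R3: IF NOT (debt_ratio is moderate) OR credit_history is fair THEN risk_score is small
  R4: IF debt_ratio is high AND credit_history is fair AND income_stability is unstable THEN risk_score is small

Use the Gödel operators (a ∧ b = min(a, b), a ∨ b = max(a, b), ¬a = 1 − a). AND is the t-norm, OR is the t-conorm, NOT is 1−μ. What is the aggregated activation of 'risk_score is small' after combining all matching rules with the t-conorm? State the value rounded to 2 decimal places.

R1: ¬good=1−0.13=0.87, unstable=0.20, ¬moderate=1−0.16=0.84; AND[min(a, b)] → w = 0.20
R2: ¬poor=1−0.84=0.16, fair=0.26; OR[max(a, b)] → w = 0.26
R3: ¬moderate=1−0.16=0.84, fair=0.26; OR[max(a, b)] → w = 0.84
R4: high=0.58, fair=0.26, unstable=0.20; AND[min(a, b)] → w = 0.20
Rules with consequent 'small': {R1, R2, R3, R4} → strengths 0.20, 0.26, 0.84, 0.20
Aggregate via t-conorm [max(a, b)]: 0.84

0.84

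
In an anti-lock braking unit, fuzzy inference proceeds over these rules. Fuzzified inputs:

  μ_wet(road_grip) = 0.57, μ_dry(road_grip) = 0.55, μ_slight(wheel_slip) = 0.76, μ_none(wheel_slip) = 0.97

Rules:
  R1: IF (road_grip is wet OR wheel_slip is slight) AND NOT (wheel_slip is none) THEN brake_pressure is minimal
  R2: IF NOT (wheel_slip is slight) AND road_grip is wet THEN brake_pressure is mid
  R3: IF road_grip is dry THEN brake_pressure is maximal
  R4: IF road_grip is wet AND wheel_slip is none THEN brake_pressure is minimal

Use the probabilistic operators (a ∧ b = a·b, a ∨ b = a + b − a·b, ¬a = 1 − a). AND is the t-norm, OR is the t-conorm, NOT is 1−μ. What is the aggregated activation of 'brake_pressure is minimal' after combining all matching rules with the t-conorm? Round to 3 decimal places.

0.565

R1: (wet=0.57 OR slight=0.76) = 0.8968; AND[a·b] with ¬none=1−0.97=0.03 → w = 0.0269
R2: ¬slight=1−0.76=0.24, wet=0.57; AND[a·b] → w = 0.1368
R3: dry=0.55 → w = 0.5500
R4: wet=0.57, none=0.97; AND[a·b] → w = 0.5529
Rules with consequent 'minimal': {R1, R4} → strengths 0.0269, 0.5529
Aggregate via t-conorm [a + b − a·b]: 0.5649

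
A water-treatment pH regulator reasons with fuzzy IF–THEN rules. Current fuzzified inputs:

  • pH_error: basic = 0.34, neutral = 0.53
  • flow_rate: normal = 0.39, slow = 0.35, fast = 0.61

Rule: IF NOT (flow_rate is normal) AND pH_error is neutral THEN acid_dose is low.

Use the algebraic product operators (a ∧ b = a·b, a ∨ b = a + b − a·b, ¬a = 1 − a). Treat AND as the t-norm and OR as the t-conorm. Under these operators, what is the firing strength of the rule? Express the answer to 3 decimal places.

0.323

firing strength: ¬normal=1−0.39=0.61, neutral=0.53; AND[a·b] → w = 0.3233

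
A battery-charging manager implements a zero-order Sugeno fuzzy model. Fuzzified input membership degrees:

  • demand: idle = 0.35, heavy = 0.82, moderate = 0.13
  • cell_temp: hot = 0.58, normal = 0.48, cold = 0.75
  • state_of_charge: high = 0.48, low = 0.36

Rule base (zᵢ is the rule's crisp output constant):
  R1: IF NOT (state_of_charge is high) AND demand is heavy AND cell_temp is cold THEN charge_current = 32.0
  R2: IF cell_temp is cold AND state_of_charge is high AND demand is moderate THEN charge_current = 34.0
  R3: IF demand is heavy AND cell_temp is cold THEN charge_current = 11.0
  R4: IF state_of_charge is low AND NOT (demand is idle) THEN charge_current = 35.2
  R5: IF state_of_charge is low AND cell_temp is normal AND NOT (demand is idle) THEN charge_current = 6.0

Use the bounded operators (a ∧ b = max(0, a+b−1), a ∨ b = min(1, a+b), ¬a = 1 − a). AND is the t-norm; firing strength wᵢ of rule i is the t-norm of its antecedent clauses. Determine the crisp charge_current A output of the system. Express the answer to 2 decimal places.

R1 (z=32.0): ¬high=1−0.48=0.52, heavy=0.82, cold=0.75; AND[max(0, a+b−1)] → w = 0.09
R2 (z=34.0): cold=0.75, high=0.48, moderate=0.13; AND[max(0, a+b−1)] → w = 0.00
R3 (z=11.0): heavy=0.82, cold=0.75; AND[max(0, a+b−1)] → w = 0.57
R4 (z=35.2): low=0.36, ¬idle=1−0.35=0.65; AND[max(0, a+b−1)] → w = 0.01
R5 (z=6.0): low=0.36, normal=0.48, ¬idle=1−0.35=0.65; AND[max(0, a+b−1)] → w = 0.00
Weighted average = (0.09·32.0 + 0.00·34.0 + 0.57·11.0 + 0.01·35.2 + 0.00·6.0) / (0.09 + 0.00 + 0.57 + 0.01 + 0.00)
  = 9.5020 / 0.6700 = 14.18

14.18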